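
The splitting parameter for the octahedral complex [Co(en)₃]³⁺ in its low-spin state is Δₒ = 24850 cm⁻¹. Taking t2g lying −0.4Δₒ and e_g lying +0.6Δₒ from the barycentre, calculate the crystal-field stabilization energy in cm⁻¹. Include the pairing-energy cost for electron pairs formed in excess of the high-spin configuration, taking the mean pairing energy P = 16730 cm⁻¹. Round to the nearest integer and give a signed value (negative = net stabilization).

en is neutral, so the +3 overall charge sits on Co: oxidation state +3.
Group 9 minus oxidation state +3 gives a d⁶ configuration for Co³⁺.
The d⁶ electrons fill as t2g^6 e_g^0.
The orbital stabilization is -2.4Δₒ = -2.4 × 24850 = -59640 cm⁻¹.
Relative to high-spin t2g^4 e_g^2 (1 paired), the low-spin configuration has 2 additional pairs, contributing +2 × 16730 = +33460 cm⁻¹.
Overall CFSE = -59640 + 33460 = -26180 cm⁻¹.

-26180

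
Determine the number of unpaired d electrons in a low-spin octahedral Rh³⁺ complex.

0

Rh is in group 9, so Rh³⁺ is d⁶ (9 − 3 = 6).
Configuration: t₂g⁶ eg⁰, giving 0 unpaired electrons.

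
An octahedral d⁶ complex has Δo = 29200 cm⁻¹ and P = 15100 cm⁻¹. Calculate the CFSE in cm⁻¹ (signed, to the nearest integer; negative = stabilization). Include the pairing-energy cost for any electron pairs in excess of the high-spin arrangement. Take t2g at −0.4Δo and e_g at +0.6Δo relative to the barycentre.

With Δo > P the complex is low-spin.
That gives t2g^6 e_g^0.
Orbital CFSE = -2.4Δo = -2.4 × 29200 = -70080 cm⁻¹.
Excess pairs vs high-spin: 3 − 1 = 2; pairing cost = +30200 cm⁻¹.
Net CFSE = -70080 + 30200 = -39880 cm⁻¹.

-39880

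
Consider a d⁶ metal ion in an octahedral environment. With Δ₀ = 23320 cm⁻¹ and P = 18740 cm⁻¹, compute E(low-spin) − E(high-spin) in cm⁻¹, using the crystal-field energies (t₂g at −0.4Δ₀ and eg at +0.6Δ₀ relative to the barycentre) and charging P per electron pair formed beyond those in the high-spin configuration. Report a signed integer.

-9160

High-spin: t₂g⁴ eg², CFSE = -0.4Δ₀ = -9328 cm⁻¹.
For low-spin the configuration is t₂g⁶ eg⁰: orbital energy -2.4 × 23320 = -55968 cm⁻¹, and 2 additional pairs relative to high-spin add 37480 cm⁻¹, giving -18488 cm⁻¹.
E(LS) − E(HS) = -18488 − (-9328) = -9160 cm⁻¹.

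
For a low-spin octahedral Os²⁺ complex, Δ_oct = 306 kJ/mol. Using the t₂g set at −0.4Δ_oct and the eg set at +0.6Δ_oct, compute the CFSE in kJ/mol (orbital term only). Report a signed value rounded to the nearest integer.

Group 8 minus oxidation state +2 gives a d⁶ configuration for Os²⁺.
Configuration: t₂g⁶ eg⁰.
CFSE(orbital) = 6×(-0.4Δ_oct) + 0×(0.6Δ_oct) = -2.4Δ_oct; with Δ_oct = 306 kJ/mol that is -734 kJ/mol.

-734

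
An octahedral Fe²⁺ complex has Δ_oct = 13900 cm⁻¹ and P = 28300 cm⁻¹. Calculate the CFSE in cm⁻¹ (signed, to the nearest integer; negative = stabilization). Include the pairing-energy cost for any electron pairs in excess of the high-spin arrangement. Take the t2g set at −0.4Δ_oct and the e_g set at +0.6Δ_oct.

Fe²⁺: group 8, so d-count = 8 − 2 = 6.
Here Δ_oct < P (13900 < 28300), so the high-spin state is favoured.
That gives t2g^4 e_g^2.
Orbital CFSE = -0.4Δ_oct = -0.4 × 13900 = -5560 cm⁻¹.
High-spin has no excess pairs, so no pairing correction applies.

-5560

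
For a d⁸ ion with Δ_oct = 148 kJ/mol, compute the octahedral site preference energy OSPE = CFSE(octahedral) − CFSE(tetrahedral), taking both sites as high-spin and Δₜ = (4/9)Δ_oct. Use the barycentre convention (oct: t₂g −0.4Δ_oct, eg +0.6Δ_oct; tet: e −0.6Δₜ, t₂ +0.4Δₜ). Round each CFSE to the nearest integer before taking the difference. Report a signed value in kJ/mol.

-125

In an octahedral site d⁸ (HS) is t₂g⁶ eg², giving CFSE(oct) = -1.2Δ_oct = -178 kJ/mol.
Tetrahedral: e⁴ t₂⁴, CFSE = 4(−0.6) + 4(+0.4) = -0.8Δₜ = -0.8 × (4/9) × 148 = -53 kJ/mol.
Subtracting, OSPE = -178 − (-53) = -125 kJ/mol.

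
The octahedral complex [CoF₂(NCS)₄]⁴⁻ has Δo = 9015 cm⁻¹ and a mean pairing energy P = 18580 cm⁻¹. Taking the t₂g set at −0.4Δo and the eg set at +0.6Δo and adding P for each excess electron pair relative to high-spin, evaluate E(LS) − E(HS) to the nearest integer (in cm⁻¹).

Ligand charges: 2×(-1) from F⁻ and 4×(-1) from NCS⁻ sum to -6; with overall charge -4, Co is +2.
Co²⁺: group 9, so d-count = 9 − 2 = 7.
High-spin d⁷ fills as t₂g⁵ eg² with CFSE 5(−0.4) + 2(+0.6) = -0.8Δo = -7212 cm⁻¹.
Low-spin: t₂g⁶ eg¹, orbital CFSE = -1.8Δo = -16227 cm⁻¹; plus 1 excess pair × P = +18580 cm⁻¹; total 2353 cm⁻¹.
Thus E(LS) − E(HS) = 9565 cm⁻¹.

9565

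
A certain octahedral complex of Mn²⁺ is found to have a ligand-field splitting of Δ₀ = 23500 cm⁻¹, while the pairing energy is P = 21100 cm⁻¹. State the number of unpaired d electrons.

Group 7 minus oxidation state +2 gives a d⁵ configuration for Mn²⁺.
Here Δ₀ > P (23500 > 21100), so the low-spin state is favoured.
Filling d⁵ accordingly: t2g^5 e_g^0.
Unpaired electrons: 1.

1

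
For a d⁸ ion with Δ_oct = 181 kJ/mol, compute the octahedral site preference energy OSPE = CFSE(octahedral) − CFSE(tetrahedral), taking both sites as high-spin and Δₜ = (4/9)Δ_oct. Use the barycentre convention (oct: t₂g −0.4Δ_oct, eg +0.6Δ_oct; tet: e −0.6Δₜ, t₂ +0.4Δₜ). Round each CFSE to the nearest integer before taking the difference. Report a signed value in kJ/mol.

-153

Octahedral high-spin t2g^6 e_g^2: CFSE = -1.2 × 181 = -217 kJ/mol.
In a tetrahedral site the filling is e^4 t2^4: CFSE(tet) = -0.8Δₜ = -0.8 × (4/9)(181) = -64 kJ/mol.
Subtracting, OSPE = -217 − (-64) = -153 kJ/mol.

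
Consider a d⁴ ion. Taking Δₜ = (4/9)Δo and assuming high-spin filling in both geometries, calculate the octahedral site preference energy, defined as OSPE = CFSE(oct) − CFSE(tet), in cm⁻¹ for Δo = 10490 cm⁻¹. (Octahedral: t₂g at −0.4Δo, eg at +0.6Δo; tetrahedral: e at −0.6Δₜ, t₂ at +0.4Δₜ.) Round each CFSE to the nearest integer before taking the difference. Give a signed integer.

-4429

Octahedral (high-spin): t₂g³ eg¹, CFSE = 3(−0.4) + 1(+0.6) = -0.6Δo = -0.6 × 10490 = -6294 cm⁻¹.
Tetrahedral e² t₂² gives -0.4Δₜ = -0.4 × (4/9) × 10490 = -1865 cm⁻¹.
OSPE = -6294 − (-1865) = -4429 cm⁻¹.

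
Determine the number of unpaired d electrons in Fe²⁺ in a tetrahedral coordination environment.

4

Fe is in group 8, so Fe²⁺ is d⁶ (8 − 2 = 6).
With tetrahedral geometry the complex is necessarily high-spin.
Configuration: e³ t₂³, giving 4 unpaired electrons.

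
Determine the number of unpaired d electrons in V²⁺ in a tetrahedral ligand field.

V²⁺: group 5, so d-count = 5 − 2 = 3.
Tetrahedral splitting is small, so the complex is high-spin.
Configuration: e² t₂¹, giving 3 unpaired electrons.

3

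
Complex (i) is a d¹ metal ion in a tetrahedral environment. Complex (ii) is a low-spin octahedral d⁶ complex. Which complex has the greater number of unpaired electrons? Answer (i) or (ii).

(i)

(i): Tetrahedral splitting is small, so the complex is high-spin; e¹ t₂⁰ → 1 unpaired.
(ii): t₂g⁶ eg⁰ → 0 unpaired.
So (i) has more unpaired electrons.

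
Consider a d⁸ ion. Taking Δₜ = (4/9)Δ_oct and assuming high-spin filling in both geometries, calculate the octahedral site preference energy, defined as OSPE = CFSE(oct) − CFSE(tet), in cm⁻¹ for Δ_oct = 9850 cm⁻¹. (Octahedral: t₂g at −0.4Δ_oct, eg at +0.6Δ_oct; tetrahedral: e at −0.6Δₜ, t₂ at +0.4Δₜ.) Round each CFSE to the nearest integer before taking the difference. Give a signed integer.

-8318

Octahedral high-spin t₂g⁶ eg²: CFSE = -1.2 × 9850 = -11820 cm⁻¹.
In a tetrahedral site the filling is e⁴ t₂⁴: CFSE(tet) = -0.8Δₜ = -0.8 × (4/9)(9850) = -3502 cm⁻¹.
Subtracting, OSPE = -11820 − (-3502) = -8318 cm⁻¹.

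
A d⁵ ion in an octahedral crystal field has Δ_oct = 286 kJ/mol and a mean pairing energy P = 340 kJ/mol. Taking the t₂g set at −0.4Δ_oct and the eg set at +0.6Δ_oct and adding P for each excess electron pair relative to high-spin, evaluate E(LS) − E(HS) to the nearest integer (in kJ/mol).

High-spin d⁵ fills as t₂g³ eg² with CFSE 3(−0.4) + 2(+0.6) = 0.0Δ_oct = 0 kJ/mol.
Low-spin: t₂g⁵ eg⁰, orbital CFSE = -2.0Δ_oct = -572 kJ/mol; plus 2 excess pairs × P = +680 kJ/mol; total 108 kJ/mol.
The difference is 108 − (0) = 108 kJ/mol, so high-spin lies lower.

108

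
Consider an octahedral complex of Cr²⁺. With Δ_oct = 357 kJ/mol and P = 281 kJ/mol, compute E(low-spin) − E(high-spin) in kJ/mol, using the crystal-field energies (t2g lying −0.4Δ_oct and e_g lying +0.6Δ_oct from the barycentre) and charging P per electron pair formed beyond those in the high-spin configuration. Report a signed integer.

Cr sits in group 6; removing 2 electrons leaves Cr²⁺ with 6 − 2 = 4 d electrons.
High-spin: t2g^3 e_g^1, CFSE = -0.6Δ_oct = -214 kJ/mol.
For low-spin the configuration is t2g^4 e_g^0: orbital energy -1.6 × 357 = -571 kJ/mol, and 1 additional pair relative to high-spin adds 281 kJ/mol, giving -290 kJ/mol.
E(LS) − E(HS) = -290 − (-214) = -76 kJ/mol.

-76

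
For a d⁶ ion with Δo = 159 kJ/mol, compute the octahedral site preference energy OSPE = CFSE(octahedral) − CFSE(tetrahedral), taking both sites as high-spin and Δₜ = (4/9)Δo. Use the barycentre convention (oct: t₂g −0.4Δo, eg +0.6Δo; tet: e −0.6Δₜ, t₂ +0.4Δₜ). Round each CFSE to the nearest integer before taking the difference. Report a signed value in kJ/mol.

Octahedral (high-spin): t₂g⁴ eg², CFSE = 4(−0.4) + 2(+0.6) = -0.4Δo = -0.4 × 159 = -64 kJ/mol.
Tetrahedral e³ t₂³ gives -0.6Δₜ = -0.6 × (4/9) × 159 = -42 kJ/mol.
OSPE = -64 − (-42) = -22 kJ/mol.

-22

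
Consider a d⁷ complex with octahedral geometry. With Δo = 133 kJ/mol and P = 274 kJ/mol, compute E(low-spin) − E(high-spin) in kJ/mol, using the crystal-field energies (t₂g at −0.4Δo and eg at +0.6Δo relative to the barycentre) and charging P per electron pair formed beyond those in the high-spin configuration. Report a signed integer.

High-spin d⁷ fills as t₂g⁵ eg² with CFSE 5(−0.4) + 2(+0.6) = -0.8Δo = -106 kJ/mol.
Low-spin: t₂g⁶ eg¹, orbital CFSE = -1.8Δo = -239 kJ/mol; plus 1 excess pair × P = +274 kJ/mol; total 35 kJ/mol.
Thus E(LS) − E(HS) = 141 kJ/mol.

141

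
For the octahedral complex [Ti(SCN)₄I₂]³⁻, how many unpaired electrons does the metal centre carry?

1

Ligand charges: 4×(-1) from SCN⁻ and 2×(-1) from I⁻ sum to -6; with overall charge -3, Ti is +3.
Ti is in group 4, so Ti³⁺ is d¹ (4 − 3 = 1).
Configuration: t₂g¹ eg⁰, giving 1 unpaired electron.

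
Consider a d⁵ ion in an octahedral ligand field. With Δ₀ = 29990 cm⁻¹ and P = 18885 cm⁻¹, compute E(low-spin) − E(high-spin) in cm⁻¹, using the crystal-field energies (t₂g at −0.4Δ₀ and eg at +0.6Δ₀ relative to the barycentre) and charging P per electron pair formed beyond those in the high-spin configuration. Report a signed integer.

-22210

High-spin d⁵ fills as t₂g³ eg² with CFSE 3(−0.4) + 2(+0.6) = 0.0Δ₀ = 0 cm⁻¹.
For low-spin the configuration is t₂g⁵ eg⁰: orbital energy -2.0 × 29990 = -59980 cm⁻¹, and 2 additional pairs relative to high-spin add 37770 cm⁻¹, giving -22210 cm⁻¹.
E(LS) − E(HS) = -22210 − (0) = -22210 cm⁻¹.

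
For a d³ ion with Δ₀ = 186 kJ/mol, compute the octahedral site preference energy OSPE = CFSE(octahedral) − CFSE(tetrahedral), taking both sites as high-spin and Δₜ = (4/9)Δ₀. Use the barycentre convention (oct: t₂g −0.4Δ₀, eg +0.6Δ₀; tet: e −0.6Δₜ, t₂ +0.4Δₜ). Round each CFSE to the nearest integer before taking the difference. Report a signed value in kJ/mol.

-157

Octahedral (high-spin): t₂g³ eg⁰, CFSE = 3(−0.4) + 0(+0.6) = -1.2Δ₀ = -1.2 × 186 = -223 kJ/mol.
Tetrahedral: e² t₂¹, CFSE = 2(−0.6) + 1(+0.4) = -0.8Δₜ = -0.8 × (4/9) × 186 = -66 kJ/mol.
OSPE = -223 − (-66) = -157 kJ/mol.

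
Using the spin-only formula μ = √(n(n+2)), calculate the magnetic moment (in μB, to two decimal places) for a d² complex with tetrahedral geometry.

2.83 μB

Tetrahedral fields are weak (Δₜ ≈ 4/9 Δₒ), so electrons fill high-spin.
Configuration: e^2 t2^0 → 2 unpaired electrons.
μ(spin-only) = √[2(2+2)] = √8 ≈ 2.83 μB.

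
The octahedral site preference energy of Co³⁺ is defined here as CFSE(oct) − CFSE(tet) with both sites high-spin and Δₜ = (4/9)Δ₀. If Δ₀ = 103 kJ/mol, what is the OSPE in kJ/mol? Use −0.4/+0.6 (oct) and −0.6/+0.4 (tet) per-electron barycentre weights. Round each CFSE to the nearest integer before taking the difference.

Group 9 minus oxidation state +3 gives a d⁶ configuration for Co³⁺.
In an octahedral site d⁶ (HS) is t₂g⁴ eg², giving CFSE(oct) = -0.4Δ₀ = -41 kJ/mol.
Tetrahedral e³ t₂³ gives -0.6Δₜ = -0.6 × (4/9) × 103 = -27 kJ/mol.
OSPE = CFSE(oct) − CFSE(tet) = -41 − (-27) = -14 kJ/mol.

-14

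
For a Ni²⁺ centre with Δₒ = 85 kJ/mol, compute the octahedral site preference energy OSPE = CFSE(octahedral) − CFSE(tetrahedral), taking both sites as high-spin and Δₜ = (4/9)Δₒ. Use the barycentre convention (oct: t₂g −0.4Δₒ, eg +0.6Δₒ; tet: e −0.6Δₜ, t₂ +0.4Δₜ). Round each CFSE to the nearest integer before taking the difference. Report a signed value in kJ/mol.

Ni sits in group 10; removing 2 electrons leaves Ni²⁺ with 10 − 2 = 8 d electrons.
Octahedral (high-spin): t2g^6 e_g^2, CFSE = 6(−0.4) + 2(+0.6) = -1.2Δₒ = -1.2 × 85 = -102 kJ/mol.
Tetrahedral e^4 t2^4 gives -0.8Δₜ = -0.8 × (4/9) × 85 = -30 kJ/mol.
OSPE = -102 − (-30) = -72 kJ/mol.

-72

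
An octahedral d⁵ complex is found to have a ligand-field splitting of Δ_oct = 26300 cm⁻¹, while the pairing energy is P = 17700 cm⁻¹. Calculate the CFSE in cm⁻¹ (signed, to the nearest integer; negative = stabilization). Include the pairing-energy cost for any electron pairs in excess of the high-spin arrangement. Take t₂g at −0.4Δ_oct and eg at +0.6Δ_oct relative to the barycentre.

Here Δ_oct > P (26300 > 17700), so the low-spin state is favoured.
Filling d⁵ accordingly: t₂g⁵ eg⁰.
Orbital CFSE = -2.0Δ_oct = -2.0 × 26300 = -52600 cm⁻¹.
Excess pairs vs high-spin: 2 − 0 = 2; pairing cost = +35400 cm⁻¹.
Net CFSE = -52600 + 35400 = -17200 cm⁻¹.

-17200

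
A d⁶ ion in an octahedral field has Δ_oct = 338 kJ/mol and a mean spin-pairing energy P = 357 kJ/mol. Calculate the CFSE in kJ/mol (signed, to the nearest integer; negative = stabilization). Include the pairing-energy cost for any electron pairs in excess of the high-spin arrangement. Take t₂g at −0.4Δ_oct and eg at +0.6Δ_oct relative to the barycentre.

Here Δ_oct < P (338 < 357), so the high-spin state is favoured.
Filling d⁶ accordingly: t₂g⁴ eg².
Orbital CFSE = -0.4Δ_oct = -0.4 × 338 = -135 kJ/mol.
High-spin has no excess pairs, so no pairing correction applies.

-135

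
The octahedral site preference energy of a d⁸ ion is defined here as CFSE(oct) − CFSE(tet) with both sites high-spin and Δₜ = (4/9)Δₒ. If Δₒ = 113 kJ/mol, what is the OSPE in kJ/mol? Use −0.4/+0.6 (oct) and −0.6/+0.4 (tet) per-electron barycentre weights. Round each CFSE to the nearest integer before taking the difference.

-96

Octahedral high-spin t2g^6 e_g^2: CFSE = -1.2 × 113 = -136 kJ/mol.
Tetrahedral: e^4 t2^4, CFSE = 4(−0.6) + 4(+0.4) = -0.8Δₜ = -0.8 × (4/9) × 113 = -40 kJ/mol.
OSPE = CFSE(oct) − CFSE(tet) = -136 − (-40) = -96 kJ/mol.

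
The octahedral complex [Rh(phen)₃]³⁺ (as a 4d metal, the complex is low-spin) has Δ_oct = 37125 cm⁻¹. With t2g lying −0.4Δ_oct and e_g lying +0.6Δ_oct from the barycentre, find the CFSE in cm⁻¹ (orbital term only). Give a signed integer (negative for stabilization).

phen is neutral, so the +3 overall charge sits on Rh: oxidation state +3.
Group 9 minus oxidation state +3 gives a d⁶ configuration for Rh³⁺.
The d⁶ electrons fill as t2g^6 e_g^0.
CFSE(orbital) = 6×(-0.4Δ_oct) + 0×(0.6Δ_oct) = -2.4Δ_oct; with Δ_oct = 37125 cm⁻¹ that is -89100 cm⁻¹.

-89100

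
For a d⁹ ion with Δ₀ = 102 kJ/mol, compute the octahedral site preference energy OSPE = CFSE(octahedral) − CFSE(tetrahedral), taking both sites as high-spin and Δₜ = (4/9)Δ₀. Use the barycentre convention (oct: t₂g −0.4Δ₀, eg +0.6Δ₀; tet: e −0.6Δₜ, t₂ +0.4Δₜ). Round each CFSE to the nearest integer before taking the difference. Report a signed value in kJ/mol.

-43

In an octahedral site d⁹ (HS) is t₂g⁶ eg³, giving CFSE(oct) = -0.6Δ₀ = -61 kJ/mol.
Tetrahedral: e⁴ t₂⁵, CFSE = 4(−0.6) + 5(+0.4) = -0.4Δₜ = -0.4 × (4/9) × 102 = -18 kJ/mol.
Subtracting, OSPE = -61 − (-18) = -43 kJ/mol.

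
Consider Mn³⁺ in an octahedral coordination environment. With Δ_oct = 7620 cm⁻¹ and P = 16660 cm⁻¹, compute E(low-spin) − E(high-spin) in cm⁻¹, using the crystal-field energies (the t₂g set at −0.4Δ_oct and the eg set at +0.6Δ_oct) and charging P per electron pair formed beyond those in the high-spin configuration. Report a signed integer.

Mn is in group 7, so Mn³⁺ is d⁴ (7 − 3 = 4).
High-spin d⁴ fills as t₂g³ eg¹ with CFSE 3(−0.4) + 1(+0.6) = -0.6Δ_oct = -4572 cm⁻¹.
Low-spin t₂g⁴ eg⁰ gives -1.6Δ_oct = -12192 cm⁻¹, but forming 1 extra pair costs 1P = 16660 cm⁻¹, so E(LS) = -12192 + 16660 = 4468 cm⁻¹.
Thus E(LS) − E(HS) = 9040 cm⁻¹.

9040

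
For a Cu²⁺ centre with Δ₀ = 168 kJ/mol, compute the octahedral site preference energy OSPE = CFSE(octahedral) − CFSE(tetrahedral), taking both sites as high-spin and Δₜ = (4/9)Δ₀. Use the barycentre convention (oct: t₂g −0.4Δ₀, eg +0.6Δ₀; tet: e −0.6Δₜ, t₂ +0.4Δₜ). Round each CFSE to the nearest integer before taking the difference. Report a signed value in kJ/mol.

Cu²⁺: group 11, so d-count = 11 − 2 = 9.
Octahedral high-spin t₂g⁶ eg³: CFSE = -0.6 × 168 = -101 kJ/mol.
Tetrahedral e⁴ t₂⁵ gives -0.4Δₜ = -0.4 × (4/9) × 168 = -30 kJ/mol.
Subtracting, OSPE = -101 − (-30) = -71 kJ/mol.

-71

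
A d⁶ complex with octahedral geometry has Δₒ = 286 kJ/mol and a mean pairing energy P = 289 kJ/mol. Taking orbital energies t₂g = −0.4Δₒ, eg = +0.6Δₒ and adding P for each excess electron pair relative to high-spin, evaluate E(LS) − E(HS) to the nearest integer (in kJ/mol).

High-spin: t₂g⁴ eg², CFSE = -0.4Δₒ = -114 kJ/mol.
For low-spin the configuration is t₂g⁶ eg⁰: orbital energy -2.4 × 286 = -686 kJ/mol, and 2 additional pairs relative to high-spin add 578 kJ/mol, giving -108 kJ/mol.
The difference is -108 − (-114) = 6 kJ/mol, so high-spin lies lower.

6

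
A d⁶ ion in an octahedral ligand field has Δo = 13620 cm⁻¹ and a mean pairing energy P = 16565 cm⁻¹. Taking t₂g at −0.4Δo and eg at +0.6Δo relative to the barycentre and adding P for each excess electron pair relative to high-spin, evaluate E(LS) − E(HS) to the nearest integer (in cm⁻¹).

5890

In the high-spin limit (t₂g⁴ eg²) the orbital term is -0.4Δo = -5448 cm⁻¹, with no excess pairing.
Low-spin: t₂g⁶ eg⁰, orbital CFSE = -2.4Δo = -32688 cm⁻¹; plus 2 excess pairs × P = +33130 cm⁻¹; total 442 cm⁻¹.
Thus E(LS) − E(HS) = 5890 cm⁻¹.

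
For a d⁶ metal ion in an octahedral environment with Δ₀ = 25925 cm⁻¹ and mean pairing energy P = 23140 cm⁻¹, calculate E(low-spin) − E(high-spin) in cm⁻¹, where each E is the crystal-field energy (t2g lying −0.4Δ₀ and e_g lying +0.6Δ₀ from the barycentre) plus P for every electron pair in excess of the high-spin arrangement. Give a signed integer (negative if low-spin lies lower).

-5570

High-spin: t2g^4 e_g^2, CFSE = -0.4Δ₀ = -10370 cm⁻¹.
Low-spin t2g^6 e_g^0 gives -2.4Δ₀ = -62220 cm⁻¹, but forming 2 extra pairs costs 2P = 46280 cm⁻¹, so E(LS) = -62220 + 46280 = -15940 cm⁻¹.
Thus E(LS) − E(HS) = -5570 cm⁻¹.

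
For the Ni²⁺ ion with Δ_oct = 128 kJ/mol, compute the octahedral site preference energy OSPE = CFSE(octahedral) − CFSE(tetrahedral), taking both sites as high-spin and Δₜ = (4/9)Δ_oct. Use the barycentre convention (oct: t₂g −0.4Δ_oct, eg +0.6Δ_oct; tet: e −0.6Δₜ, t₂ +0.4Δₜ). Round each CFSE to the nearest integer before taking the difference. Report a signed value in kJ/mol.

-108

Ni is in group 10, so Ni²⁺ is d⁸ (10 − 2 = 8).
Octahedral high-spin t₂g⁶ eg²: CFSE = -1.2 × 128 = -154 kJ/mol.
Tetrahedral e⁴ t₂⁴ gives -0.8Δₜ = -0.8 × (4/9) × 128 = -46 kJ/mol.
Subtracting, OSPE = -154 − (-46) = -108 kJ/mol.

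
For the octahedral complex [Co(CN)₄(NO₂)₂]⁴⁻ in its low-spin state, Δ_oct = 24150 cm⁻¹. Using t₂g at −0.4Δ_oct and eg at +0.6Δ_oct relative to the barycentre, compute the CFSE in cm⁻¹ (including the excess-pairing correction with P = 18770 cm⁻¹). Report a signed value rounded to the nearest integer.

-24700

Ligand charges: 4×(-1) from CN⁻ and 2×(-1) from NO₂⁻ sum to -6; with overall charge -4, Co is +2.
Co²⁺: group 9, so d-count = 9 − 2 = 7.
The d⁷ electrons fill as t₂g⁶ eg¹.
CFSE(orbital) = 6×(-0.4Δ_oct) + 1×(0.6Δ_oct) = -1.8Δ_oct; with Δ_oct = 24150 cm⁻¹ that is -43470 cm⁻¹.
High-spin d⁷ would be t₂g⁵ eg² with 2 pairs; low-spin has 3, so 1 excess pair costs +1P = +18770 cm⁻¹.
Combining: -43470 + 18770 = -24700 cm⁻¹.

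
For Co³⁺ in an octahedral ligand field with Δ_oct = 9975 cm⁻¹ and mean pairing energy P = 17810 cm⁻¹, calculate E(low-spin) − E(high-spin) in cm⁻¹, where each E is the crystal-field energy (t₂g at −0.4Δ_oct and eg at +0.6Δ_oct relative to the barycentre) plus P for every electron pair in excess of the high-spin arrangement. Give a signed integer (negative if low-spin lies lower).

15670

Co is in group 9, so Co³⁺ is d⁶ (9 − 3 = 6).
High-spin d⁶ fills as t₂g⁴ eg² with CFSE 4(−0.4) + 2(+0.6) = -0.4Δ_oct = -3990 cm⁻¹.
For low-spin the configuration is t₂g⁶ eg⁰: orbital energy -2.4 × 9975 = -23940 cm⁻¹, and 2 additional pairs relative to high-spin add 35620 cm⁻¹, giving 11680 cm⁻¹.
E(LS) − E(HS) = 11680 − (-3990) = 15670 cm⁻¹.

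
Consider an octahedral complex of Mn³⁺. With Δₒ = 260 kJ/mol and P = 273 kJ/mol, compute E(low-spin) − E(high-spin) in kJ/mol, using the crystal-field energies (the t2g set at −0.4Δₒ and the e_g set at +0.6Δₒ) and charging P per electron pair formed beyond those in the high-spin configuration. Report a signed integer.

13

Mn is in group 7, so Mn³⁺ is d⁴ (7 − 3 = 4).
High-spin: t2g^3 e_g^1, CFSE = -0.6Δₒ = -156 kJ/mol.
For low-spin the configuration is t2g^4 e_g^0: orbital energy -1.6 × 260 = -416 kJ/mol, and 1 additional pair relative to high-spin adds 273 kJ/mol, giving -143 kJ/mol.
E(LS) − E(HS) = -143 − (-156) = 13 kJ/mol.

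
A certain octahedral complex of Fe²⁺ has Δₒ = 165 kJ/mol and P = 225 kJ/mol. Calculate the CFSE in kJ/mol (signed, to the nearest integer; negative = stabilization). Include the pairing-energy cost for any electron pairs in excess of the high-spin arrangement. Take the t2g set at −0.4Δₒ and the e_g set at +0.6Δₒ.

-66

Group 8 minus oxidation state +2 gives a d⁶ configuration for Fe²⁺.
Here Δₒ < P (165 < 225), so the high-spin state is favoured.
That gives t2g^4 e_g^2.
Orbital CFSE = -0.4Δₒ = -0.4 × 165 = -66 kJ/mol.
High-spin has no excess pairs, so no pairing correction applies.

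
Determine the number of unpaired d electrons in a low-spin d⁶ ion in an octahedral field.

Configuration: t₂g⁶ eg⁰, giving 0 unpaired electrons.

0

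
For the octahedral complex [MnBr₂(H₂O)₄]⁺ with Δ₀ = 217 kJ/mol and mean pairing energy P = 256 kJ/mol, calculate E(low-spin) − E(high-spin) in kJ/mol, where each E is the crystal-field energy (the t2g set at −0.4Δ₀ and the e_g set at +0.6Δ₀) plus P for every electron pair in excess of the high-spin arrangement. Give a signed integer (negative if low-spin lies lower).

39

Ligand charges: 2×(-1) from Br⁻ and 4×(+0) from H₂O sum to -2; with overall charge +1, Mn is +3.
Group 7 minus oxidation state +3 gives a d⁴ configuration for Mn³⁺.
In the high-spin limit (t2g^3 e_g^1) the orbital term is -0.6Δ₀ = -130 kJ/mol, with no excess pairing.
For low-spin the configuration is t2g^4 e_g^0: orbital energy -1.6 × 217 = -347 kJ/mol, and 1 additional pair relative to high-spin adds 256 kJ/mol, giving -91 kJ/mol.
The difference is -91 − (-130) = 39 kJ/mol, so high-spin lies lower.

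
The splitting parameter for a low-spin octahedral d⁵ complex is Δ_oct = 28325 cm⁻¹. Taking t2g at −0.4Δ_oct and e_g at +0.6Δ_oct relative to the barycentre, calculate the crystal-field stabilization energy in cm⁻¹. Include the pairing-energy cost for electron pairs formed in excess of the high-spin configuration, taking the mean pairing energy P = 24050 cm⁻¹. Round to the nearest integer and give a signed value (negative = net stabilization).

-8550

Configuration: t2g^5 e_g^0.
The orbital stabilization is -2.0Δ_oct = -2.0 × 28325 = -56650 cm⁻¹.
Relative to high-spin t2g^3 e_g^2 (0 paired), the low-spin configuration has 2 additional pairs, contributing +2 × 24050 = +48100 cm⁻¹.
Net CFSE = -56650 + 48100 = -8550 cm⁻¹.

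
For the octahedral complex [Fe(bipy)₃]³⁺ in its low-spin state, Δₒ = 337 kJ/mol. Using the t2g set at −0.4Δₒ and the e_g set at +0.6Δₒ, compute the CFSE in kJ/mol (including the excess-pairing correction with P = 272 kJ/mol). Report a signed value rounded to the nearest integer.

-130

bipy is neutral, so the +3 overall charge sits on Fe: oxidation state +3.
Fe³⁺: group 8, so d-count = 8 − 3 = 5.
Electron filling gives t2g^5 e_g^0.
CFSE(orbital) = 5×(-0.4Δₒ) + 0×(0.6Δₒ) = -2.0Δₒ; with Δₒ = 337 kJ/mol that is -674 kJ/mol.
Relative to high-spin t2g^3 e_g^2 (0 paired), the low-spin configuration has 2 additional pairs, contributing +2 × 272 = +544 kJ/mol.
Overall CFSE = -674 + 544 = -130 kJ/mol.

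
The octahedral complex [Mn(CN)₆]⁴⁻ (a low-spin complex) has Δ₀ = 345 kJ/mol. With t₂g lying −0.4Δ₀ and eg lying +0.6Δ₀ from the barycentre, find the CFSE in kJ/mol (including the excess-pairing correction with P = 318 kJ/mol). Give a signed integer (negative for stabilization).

Each CN⁻ contributes -1; 6 × (-1) = -6. With overall charge -4, Mn is in the +2 oxidation state.
Group 7 minus oxidation state +2 gives a d⁵ configuration for Mn²⁺.
Configuration: t₂g⁵ eg⁰.
CFSE(orbital) = 5×(-0.4Δ₀) + 0×(0.6Δ₀) = -2.0Δ₀; with Δ₀ = 345 kJ/mol that is -690 kJ/mol.
Relative to high-spin t₂g³ eg² (0 paired), the low-spin configuration has 2 additional pairs, contributing +2 × 318 = +636 kJ/mol.
Net CFSE = -690 + 636 = -54 kJ/mol.

-54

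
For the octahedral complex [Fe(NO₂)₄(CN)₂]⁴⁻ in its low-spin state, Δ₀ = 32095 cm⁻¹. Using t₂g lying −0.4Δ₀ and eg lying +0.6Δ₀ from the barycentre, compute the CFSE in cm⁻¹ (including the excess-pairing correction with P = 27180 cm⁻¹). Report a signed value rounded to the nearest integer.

Ligand charges: 4×(-1) from NO₂⁻ and 2×(-1) from CN⁻ sum to -6; with overall charge -4, Fe is +2.
Fe²⁺: group 8, so d-count = 8 − 2 = 6.
The d⁶ electrons fill as t₂g⁶ eg⁰.
CFSE(orbital) = 6×(-0.4Δ₀) + 0×(0.6Δ₀) = -2.4Δ₀; with Δ₀ = 32095 cm⁻¹ that is -77028 cm⁻¹.
High-spin d⁶ would be t₂g⁴ eg² with 1 pair; low-spin has 3, so 2 excess pairs cost +2P = +54360 cm⁻¹.
Combining: -77028 + 54360 = -22668 cm⁻¹.

-22668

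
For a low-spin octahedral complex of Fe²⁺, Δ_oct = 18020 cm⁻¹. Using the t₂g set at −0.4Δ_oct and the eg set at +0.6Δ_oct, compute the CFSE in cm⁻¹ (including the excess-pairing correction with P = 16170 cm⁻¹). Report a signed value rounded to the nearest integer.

-10908

Fe²⁺: group 8, so d-count = 8 − 2 = 6.
Electron filling gives t₂g⁶ eg⁰.
The orbital stabilization is -2.4Δ_oct = -2.4 × 18020 = -43248 cm⁻¹.
High-spin d⁶ would be t₂g⁴ eg² with 1 pair; low-spin has 3, so 2 excess pairs cost +2P = +32340 cm⁻¹.
Net CFSE = -43248 + 32340 = -10908 cm⁻¹.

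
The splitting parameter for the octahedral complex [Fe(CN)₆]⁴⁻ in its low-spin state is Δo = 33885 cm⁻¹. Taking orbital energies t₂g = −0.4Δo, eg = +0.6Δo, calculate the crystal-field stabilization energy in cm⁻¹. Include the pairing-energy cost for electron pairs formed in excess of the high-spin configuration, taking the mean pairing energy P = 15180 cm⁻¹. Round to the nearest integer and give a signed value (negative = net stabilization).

-50964

Each CN⁻ contributes -1; 6 × (-1) = -6. With overall charge -4, Fe is in the +2 oxidation state.
Fe is in group 8, so Fe²⁺ is d⁶ (8 − 2 = 6).
Electron filling gives t₂g⁶ eg⁰.
Orbital CFSE = 6(-0.4) + 0(0.6) = -2.4Δo = -2.4 × 33885 = -81324 cm⁻¹.
High-spin d⁶ would be t₂g⁴ eg² with 1 pair; low-spin has 3, so 2 excess pairs cost +2P = +30360 cm⁻¹.
Net CFSE = -81324 + 30360 = -50964 cm⁻¹.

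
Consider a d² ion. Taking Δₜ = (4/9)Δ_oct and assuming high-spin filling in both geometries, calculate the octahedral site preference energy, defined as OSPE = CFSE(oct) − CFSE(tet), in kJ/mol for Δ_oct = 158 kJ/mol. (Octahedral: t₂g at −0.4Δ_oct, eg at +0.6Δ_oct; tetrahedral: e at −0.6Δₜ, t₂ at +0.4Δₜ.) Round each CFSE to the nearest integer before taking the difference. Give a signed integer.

-42

Octahedral high-spin t2g^2 e_g^0: CFSE = -0.8 × 158 = -126 kJ/mol.
Tetrahedral: e^2 t2^0, CFSE = 2(−0.6) + 0(+0.4) = -1.2Δₜ = -1.2 × (4/9) × 158 = -84 kJ/mol.
OSPE = CFSE(oct) − CFSE(tet) = -126 − (-84) = -42 kJ/mol.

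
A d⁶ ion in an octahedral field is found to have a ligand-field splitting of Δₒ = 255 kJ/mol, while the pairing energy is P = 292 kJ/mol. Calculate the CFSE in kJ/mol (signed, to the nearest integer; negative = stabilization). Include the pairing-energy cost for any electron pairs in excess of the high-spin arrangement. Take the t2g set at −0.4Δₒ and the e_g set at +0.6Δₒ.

Here Δₒ < P (255 < 292), so the high-spin state is favoured.
Filling d⁶ accordingly: t2g^4 e_g^2.
Orbital CFSE = -0.4Δₒ = -0.4 × 255 = -102 kJ/mol.
High-spin has no excess pairs, so no pairing correction applies.

-102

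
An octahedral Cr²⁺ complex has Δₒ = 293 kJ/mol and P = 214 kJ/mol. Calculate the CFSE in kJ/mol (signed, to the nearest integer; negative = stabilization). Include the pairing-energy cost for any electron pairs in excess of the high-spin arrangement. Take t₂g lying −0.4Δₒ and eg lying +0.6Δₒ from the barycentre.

-255

Group 6 minus oxidation state +2 gives a d⁴ configuration for Cr²⁺.
Since Δₒ = 293 kJ/mol > P = 214 kJ/mol, the complex adopts the low-spin configuration.
That gives t₂g⁴ eg⁰.
Orbital CFSE = -1.6Δₒ = -1.6 × 293 = -469 kJ/mol.
Excess pairs vs high-spin: 1 − 0 = 1; pairing cost = +214 kJ/mol.
Net CFSE = -469 + 214 = -255 kJ/mol.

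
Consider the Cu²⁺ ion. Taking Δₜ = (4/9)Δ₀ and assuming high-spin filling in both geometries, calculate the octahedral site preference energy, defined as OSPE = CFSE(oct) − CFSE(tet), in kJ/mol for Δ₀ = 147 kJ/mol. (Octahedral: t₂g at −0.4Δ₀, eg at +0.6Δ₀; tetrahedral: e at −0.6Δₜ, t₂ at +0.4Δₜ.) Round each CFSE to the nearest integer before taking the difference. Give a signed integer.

-62

Cu²⁺: group 11, so d-count = 11 − 2 = 9.
Octahedral high-spin t2g^6 e_g^3: CFSE = -0.6 × 147 = -88 kJ/mol.
Tetrahedral e^4 t2^5 gives -0.4Δₜ = -0.4 × (4/9) × 147 = -26 kJ/mol.
Subtracting, OSPE = -88 − (-26) = -62 kJ/mol.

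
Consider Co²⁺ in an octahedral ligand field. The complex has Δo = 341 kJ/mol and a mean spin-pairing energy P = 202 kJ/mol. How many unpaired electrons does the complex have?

Co sits in group 9; removing 2 electrons leaves Co²⁺ with 9 − 2 = 7 d electrons.
Here Δo > P (341 > 202), so the low-spin state is favoured.
Configuration: t₂g⁶ eg¹.
Unpaired electrons: 1.

1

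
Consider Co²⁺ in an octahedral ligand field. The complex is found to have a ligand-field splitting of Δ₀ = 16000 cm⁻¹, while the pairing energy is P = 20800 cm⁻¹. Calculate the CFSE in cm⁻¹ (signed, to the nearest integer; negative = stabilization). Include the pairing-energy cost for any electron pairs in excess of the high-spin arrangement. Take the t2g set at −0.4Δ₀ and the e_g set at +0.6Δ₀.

-12800

Co is in group 9, so Co²⁺ is d⁷ (9 − 2 = 7).
Δ₀ < P, so pairing is avoided: the ground state is high-spin.
Configuration: t2g^5 e_g^2.
Orbital CFSE = -0.8Δ₀ = -0.8 × 16000 = -12800 cm⁻¹.
High-spin has no excess pairs, so no pairing correction applies.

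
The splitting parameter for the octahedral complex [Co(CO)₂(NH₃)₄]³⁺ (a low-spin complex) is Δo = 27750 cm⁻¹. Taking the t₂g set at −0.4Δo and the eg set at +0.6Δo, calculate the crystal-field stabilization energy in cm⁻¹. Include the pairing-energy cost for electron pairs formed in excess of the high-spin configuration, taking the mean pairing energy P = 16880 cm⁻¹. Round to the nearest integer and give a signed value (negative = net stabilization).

-32840

Ligand charges: 2×(+0) from CO and 4×(+0) from NH₃ sum to +0; with overall charge +3, Co is +3.
Co is in group 9, so Co³⁺ is d⁶ (9 − 3 = 6).
Electron filling gives t₂g⁶ eg⁰.
CFSE(orbital) = 6×(-0.4Δo) + 0×(0.6Δo) = -2.4Δo; with Δo = 27750 cm⁻¹ that is -66600 cm⁻¹.
Relative to high-spin t₂g⁴ eg² (1 paired), the low-spin configuration has 2 additional pairs, contributing +2 × 16880 = +33760 cm⁻¹.
Combining: -66600 + 33760 = -32840 cm⁻¹.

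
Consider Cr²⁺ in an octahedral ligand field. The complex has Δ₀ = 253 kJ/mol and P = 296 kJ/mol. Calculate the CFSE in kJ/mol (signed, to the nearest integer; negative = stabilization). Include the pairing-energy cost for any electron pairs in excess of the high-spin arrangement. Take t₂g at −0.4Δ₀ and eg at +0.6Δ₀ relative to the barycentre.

Cr is in group 6, so Cr²⁺ is d⁴ (6 − 2 = 4).
Since Δ₀ = 253 kJ/mol < P = 296 kJ/mol, the complex adopts the high-spin configuration.
Configuration: t₂g³ eg¹.
Orbital CFSE = -0.6Δ₀ = -0.6 × 253 = -152 kJ/mol.
High-spin has no excess pairs, so no pairing correction applies.

-152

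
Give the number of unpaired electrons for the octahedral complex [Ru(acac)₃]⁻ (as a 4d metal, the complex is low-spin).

0

Each acac⁻ contributes -1; 3 × (-1) = -3. With overall charge -1, Ru is in the +2 oxidation state.
Ru sits in group 8; removing 2 electrons leaves Ru²⁺ with 8 − 2 = 6 d electrons.
Configuration: t₂g⁶ eg⁰, giving 0 unpaired electrons.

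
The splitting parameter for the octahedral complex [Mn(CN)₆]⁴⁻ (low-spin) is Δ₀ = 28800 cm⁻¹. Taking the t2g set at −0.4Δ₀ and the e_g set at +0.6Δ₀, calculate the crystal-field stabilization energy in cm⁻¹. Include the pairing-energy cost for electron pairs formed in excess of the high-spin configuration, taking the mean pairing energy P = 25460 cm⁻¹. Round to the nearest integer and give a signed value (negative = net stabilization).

-6680

Each CN⁻ contributes -1; 6 × (-1) = -6. With overall charge -4, Mn is in the +2 oxidation state.
Mn²⁺: group 7, so d-count = 7 − 2 = 5.
Electron filling gives t2g^5 e_g^0.
CFSE(orbital) = 5×(-0.4Δ₀) + 0×(0.6Δ₀) = -2.0Δ₀; with Δ₀ = 28800 cm⁻¹ that is -57600 cm⁻¹.
Pairing penalty: 2 pairs vs 0 in the high-spin reference → 2 extra × P = 50920 cm⁻¹.
Net CFSE = -57600 + 50920 = -6680 cm⁻¹.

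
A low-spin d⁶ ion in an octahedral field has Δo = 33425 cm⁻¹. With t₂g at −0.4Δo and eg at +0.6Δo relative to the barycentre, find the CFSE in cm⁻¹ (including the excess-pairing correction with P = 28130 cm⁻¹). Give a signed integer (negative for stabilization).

-23960

Configuration: t₂g⁶ eg⁰.
Orbital CFSE = 6(-0.4) + 0(0.6) = -2.4Δo = -2.4 × 33425 = -80220 cm⁻¹.
Pairing penalty: 3 pairs vs 1 in the high-spin reference → 2 extra × P = 56260 cm⁻¹.
Overall CFSE = -80220 + 56260 = -23960 cm⁻¹.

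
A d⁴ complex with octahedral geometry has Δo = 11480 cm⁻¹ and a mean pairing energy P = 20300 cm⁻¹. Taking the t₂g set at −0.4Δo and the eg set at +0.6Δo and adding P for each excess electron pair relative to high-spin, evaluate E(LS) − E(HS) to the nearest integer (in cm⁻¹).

8820

High-spin d⁴ fills as t₂g³ eg¹ with CFSE 3(−0.4) + 1(+0.6) = -0.6Δo = -6888 cm⁻¹.
Low-spin: t₂g⁴ eg⁰, orbital CFSE = -1.6Δo = -18368 cm⁻¹; plus 1 excess pair × P = +20300 cm⁻¹; total 1932 cm⁻¹.
E(LS) − E(HS) = 1932 − (-6888) = 8820 cm⁻¹.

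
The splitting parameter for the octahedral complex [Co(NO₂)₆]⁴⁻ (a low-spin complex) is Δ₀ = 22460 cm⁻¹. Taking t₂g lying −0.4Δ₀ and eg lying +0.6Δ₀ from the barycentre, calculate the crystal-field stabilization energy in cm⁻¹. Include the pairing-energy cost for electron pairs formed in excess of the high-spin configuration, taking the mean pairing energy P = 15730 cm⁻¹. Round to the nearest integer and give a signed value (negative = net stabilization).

Each NO₂⁻ contributes -1; 6 × (-1) = -6. With overall charge -4, Co is in the +2 oxidation state.
Co is in group 9, so Co²⁺ is d⁷ (9 − 2 = 7).
Configuration: t₂g⁶ eg¹.
CFSE(orbital) = 6×(-0.4Δ₀) + 1×(0.6Δ₀) = -1.8Δ₀; with Δ₀ = 22460 cm⁻¹ that is -40428 cm⁻¹.
Pairing penalty: 3 pairs vs 2 in the high-spin reference → 1 extra × P = 15730 cm⁻¹.
Combining: -40428 + 15730 = -24698 cm⁻¹.

-24698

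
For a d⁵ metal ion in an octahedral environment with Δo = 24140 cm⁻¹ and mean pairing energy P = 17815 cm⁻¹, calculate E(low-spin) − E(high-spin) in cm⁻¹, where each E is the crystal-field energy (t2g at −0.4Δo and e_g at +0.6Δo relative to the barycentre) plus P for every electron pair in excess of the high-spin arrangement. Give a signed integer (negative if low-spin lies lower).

-12650

High-spin: t2g^3 e_g^2, CFSE = 0.0Δo = 0 cm⁻¹.
For low-spin the configuration is t2g^5 e_g^0: orbital energy -2.0 × 24140 = -48280 cm⁻¹, and 2 additional pairs relative to high-spin add 35630 cm⁻¹, giving -12650 cm⁻¹.
The difference is -12650 − (0) = -12650 cm⁻¹, so low-spin lies lower.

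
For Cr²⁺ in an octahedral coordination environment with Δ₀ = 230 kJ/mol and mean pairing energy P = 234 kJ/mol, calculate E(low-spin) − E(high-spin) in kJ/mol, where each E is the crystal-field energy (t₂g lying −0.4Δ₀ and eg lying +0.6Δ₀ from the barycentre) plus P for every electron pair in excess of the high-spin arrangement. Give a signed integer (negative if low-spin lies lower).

4

Cr sits in group 6; removing 2 electrons leaves Cr²⁺ with 6 − 2 = 4 d electrons.
High-spin d⁴ fills as t₂g³ eg¹ with CFSE 3(−0.4) + 1(+0.6) = -0.6Δ₀ = -138 kJ/mol.
For low-spin the configuration is t₂g⁴ eg⁰: orbital energy -1.6 × 230 = -368 kJ/mol, and 1 additional pair relative to high-spin adds 234 kJ/mol, giving -134 kJ/mol.
The difference is -134 − (-138) = 4 kJ/mol, so high-spin lies lower.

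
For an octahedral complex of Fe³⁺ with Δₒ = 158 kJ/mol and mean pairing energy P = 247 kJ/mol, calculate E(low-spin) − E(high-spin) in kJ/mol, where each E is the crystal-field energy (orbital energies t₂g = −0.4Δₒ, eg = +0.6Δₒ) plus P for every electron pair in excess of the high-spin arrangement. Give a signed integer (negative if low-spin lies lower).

178

Fe sits in group 8; removing 3 electrons leaves Fe³⁺ with 8 − 3 = 5 d electrons.
High-spin d⁵ fills as t₂g³ eg² with CFSE 3(−0.4) + 2(+0.6) = 0.0Δₒ = 0 kJ/mol.
For low-spin the configuration is t₂g⁵ eg⁰: orbital energy -2.0 × 158 = -316 kJ/mol, and 2 additional pairs relative to high-spin add 494 kJ/mol, giving 178 kJ/mol.
E(LS) − E(HS) = 178 − (0) = 178 kJ/mol.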